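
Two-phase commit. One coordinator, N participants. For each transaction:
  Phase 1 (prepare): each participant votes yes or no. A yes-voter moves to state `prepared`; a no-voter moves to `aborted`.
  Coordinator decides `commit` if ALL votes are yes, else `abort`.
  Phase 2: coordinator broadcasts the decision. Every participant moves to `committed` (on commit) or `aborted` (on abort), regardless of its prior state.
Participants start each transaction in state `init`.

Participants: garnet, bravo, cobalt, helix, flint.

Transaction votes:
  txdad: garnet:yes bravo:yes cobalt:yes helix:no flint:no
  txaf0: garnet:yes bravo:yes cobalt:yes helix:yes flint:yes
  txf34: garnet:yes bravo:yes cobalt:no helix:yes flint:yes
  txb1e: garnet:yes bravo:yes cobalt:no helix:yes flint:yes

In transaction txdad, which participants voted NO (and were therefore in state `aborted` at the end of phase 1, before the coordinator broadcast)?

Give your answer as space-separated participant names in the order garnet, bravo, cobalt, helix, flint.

Answer: helix flint

Derivation:
Txn txdad phase 1: garnet yes -> prepared; bravo yes -> prepared; cobalt yes -> prepared; helix no -> aborted; flint no -> aborted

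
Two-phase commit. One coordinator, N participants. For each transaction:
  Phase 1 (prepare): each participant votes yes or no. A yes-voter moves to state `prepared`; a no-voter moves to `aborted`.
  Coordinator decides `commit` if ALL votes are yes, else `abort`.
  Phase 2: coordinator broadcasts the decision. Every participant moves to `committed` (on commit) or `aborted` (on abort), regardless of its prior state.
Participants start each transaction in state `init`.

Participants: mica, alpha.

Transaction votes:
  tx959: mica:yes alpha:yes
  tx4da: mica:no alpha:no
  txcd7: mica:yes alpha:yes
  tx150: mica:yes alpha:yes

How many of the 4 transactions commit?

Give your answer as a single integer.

tx959: all yes -> commit (commits=1)
tx4da: no from mica, alpha -> abort (commits=1)
txcd7: all yes -> commit (commits=2)
tx150: all yes -> commit (commits=3)

Answer: 3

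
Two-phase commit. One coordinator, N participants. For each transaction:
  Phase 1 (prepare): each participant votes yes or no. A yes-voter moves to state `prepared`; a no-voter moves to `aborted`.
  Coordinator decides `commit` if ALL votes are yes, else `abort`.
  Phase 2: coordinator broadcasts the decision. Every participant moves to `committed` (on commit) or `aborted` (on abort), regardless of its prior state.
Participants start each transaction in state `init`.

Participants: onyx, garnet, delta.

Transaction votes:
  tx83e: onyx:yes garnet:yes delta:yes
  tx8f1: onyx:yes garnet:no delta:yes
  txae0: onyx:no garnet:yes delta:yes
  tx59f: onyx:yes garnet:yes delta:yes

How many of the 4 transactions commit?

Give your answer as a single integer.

Answer: 2

Derivation:
tx83e: all yes -> commit (commits=1)
tx8f1: no from garnet -> abort (commits=1)
txae0: no from onyx -> abort (commits=1)
tx59f: all yes -> commit (commits=2)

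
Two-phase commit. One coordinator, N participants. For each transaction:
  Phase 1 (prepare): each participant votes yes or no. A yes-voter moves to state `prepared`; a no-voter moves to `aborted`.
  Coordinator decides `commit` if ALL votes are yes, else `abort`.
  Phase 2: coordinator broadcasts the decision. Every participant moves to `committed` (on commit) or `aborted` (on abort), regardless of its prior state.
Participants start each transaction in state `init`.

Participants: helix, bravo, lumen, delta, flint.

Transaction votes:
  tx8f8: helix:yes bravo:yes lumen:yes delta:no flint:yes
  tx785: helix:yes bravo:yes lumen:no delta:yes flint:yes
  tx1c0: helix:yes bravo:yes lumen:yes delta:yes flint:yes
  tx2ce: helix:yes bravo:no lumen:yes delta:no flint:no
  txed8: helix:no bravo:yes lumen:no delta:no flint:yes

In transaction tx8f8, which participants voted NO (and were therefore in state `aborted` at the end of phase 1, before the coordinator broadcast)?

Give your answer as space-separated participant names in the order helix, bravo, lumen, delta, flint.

Answer: delta

Derivation:
Txn tx8f8 phase 1: helix yes -> prepared; bravo yes -> prepared; lumen yes -> prepared; delta no -> aborted; flint yes -> prepared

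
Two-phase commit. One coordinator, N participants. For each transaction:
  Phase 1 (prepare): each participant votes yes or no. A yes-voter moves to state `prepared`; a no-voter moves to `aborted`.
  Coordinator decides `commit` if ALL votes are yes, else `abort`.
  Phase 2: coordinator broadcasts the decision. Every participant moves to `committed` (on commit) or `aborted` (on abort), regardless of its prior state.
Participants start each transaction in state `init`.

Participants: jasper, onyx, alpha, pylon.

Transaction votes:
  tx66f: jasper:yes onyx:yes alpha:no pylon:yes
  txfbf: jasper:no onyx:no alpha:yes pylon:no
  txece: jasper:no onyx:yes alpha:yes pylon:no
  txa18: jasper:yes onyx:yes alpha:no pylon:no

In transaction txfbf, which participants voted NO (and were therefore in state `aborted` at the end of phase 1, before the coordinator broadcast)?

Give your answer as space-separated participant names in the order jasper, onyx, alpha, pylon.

Answer: jasper onyx pylon

Derivation:
Txn txfbf phase 1: jasper no -> aborted; onyx no -> aborted; alpha yes -> prepared; pylon no -> aborted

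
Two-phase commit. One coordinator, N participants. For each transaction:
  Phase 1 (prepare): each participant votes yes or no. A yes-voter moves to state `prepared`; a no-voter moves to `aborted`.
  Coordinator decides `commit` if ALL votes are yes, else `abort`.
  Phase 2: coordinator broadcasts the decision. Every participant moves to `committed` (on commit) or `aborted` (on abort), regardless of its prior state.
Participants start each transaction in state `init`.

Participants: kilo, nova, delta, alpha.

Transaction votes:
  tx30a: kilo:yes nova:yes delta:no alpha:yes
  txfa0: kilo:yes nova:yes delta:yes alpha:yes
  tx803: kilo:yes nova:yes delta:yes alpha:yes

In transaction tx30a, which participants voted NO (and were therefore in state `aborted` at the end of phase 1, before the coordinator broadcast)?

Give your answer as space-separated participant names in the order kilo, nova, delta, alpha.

Txn tx30a phase 1: kilo yes -> prepared; nova yes -> prepared; delta no -> aborted; alpha yes -> prepared

Answer: delta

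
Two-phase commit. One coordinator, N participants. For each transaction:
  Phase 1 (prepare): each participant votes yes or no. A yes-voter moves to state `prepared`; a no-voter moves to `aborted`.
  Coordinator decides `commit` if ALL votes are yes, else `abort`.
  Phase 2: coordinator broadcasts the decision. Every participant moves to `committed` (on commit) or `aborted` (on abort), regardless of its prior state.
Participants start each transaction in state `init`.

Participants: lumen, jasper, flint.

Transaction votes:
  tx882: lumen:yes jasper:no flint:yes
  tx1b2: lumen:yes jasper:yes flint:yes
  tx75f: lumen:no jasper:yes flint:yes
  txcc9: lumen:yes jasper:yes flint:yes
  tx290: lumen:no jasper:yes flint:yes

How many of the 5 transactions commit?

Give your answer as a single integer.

Answer: 2

Derivation:
tx882: no from jasper -> abort (commits=0)
tx1b2: all yes -> commit (commits=1)
tx75f: no from lumen -> abort (commits=1)
txcc9: all yes -> commit (commits=2)
tx290: no from lumen -> abort (commits=2)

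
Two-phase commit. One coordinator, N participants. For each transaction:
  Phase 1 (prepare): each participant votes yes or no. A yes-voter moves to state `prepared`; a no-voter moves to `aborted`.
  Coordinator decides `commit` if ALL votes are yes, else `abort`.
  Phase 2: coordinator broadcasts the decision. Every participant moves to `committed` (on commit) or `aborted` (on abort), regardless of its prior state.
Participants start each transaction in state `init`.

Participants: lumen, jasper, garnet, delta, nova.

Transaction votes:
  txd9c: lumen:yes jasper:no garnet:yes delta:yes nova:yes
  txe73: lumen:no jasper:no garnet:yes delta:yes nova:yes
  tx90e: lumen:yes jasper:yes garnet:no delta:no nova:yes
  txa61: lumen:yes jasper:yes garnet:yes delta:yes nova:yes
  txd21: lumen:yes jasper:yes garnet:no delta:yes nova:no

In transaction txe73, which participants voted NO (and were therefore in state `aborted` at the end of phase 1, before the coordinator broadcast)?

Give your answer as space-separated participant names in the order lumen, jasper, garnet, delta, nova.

Answer: lumen jasper

Derivation:
Txn txe73 phase 1: lumen no -> aborted; jasper no -> aborted; garnet yes -> prepared; delta yes -> prepared; nova yes -> prepared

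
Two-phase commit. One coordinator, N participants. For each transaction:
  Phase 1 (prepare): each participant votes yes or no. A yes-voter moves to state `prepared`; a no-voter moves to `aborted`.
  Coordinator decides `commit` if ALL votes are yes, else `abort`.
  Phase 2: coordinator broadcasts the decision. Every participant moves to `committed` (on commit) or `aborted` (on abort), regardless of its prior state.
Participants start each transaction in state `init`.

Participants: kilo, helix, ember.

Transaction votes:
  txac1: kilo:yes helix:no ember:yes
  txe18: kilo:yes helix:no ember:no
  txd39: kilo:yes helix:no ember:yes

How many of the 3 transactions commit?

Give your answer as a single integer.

txac1: no from helix -> abort (commits=0)
txe18: no from helix, ember -> abort (commits=0)
txd39: no from helix -> abort (commits=0)

Answer: 0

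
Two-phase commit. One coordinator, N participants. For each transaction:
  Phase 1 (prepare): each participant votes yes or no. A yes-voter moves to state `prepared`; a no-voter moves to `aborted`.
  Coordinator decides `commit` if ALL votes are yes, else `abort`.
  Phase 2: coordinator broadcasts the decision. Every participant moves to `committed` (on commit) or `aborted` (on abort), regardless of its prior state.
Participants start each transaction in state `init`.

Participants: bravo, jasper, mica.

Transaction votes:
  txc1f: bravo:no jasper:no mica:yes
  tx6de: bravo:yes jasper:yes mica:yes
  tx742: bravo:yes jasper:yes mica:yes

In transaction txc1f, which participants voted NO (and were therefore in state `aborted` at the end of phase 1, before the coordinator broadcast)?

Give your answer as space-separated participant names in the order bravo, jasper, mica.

Txn txc1f phase 1: bravo no -> aborted; jasper no -> aborted; mica yes -> prepared

Answer: bravo jasper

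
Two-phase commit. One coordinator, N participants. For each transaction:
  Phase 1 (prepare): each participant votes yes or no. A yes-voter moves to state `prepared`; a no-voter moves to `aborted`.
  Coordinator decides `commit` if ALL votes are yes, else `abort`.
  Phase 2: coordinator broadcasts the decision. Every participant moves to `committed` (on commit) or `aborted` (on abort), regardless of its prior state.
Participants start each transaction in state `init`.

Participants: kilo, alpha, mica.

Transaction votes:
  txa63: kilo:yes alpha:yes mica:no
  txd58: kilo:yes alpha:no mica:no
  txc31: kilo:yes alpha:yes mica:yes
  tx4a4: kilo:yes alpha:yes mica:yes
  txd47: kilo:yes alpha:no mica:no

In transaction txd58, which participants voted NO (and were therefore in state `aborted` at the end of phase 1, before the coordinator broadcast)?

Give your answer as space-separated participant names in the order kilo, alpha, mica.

Txn txd58 phase 1: kilo yes -> prepared; alpha no -> aborted; mica no -> aborted

Answer: alpha mica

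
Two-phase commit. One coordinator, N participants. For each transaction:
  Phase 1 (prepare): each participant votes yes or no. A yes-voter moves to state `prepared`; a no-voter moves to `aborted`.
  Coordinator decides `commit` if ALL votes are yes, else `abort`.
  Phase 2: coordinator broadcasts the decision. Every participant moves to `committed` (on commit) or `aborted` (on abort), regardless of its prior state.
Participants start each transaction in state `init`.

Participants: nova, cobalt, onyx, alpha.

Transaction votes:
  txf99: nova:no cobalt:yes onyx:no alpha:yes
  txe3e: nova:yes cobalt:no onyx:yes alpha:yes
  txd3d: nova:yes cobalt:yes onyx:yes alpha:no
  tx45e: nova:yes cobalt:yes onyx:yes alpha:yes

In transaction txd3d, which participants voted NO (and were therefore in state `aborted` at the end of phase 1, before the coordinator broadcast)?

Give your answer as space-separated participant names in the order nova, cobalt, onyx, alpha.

Txn txd3d phase 1: nova yes -> prepared; cobalt yes -> prepared; onyx yes -> prepared; alpha no -> aborted

Answer: alpha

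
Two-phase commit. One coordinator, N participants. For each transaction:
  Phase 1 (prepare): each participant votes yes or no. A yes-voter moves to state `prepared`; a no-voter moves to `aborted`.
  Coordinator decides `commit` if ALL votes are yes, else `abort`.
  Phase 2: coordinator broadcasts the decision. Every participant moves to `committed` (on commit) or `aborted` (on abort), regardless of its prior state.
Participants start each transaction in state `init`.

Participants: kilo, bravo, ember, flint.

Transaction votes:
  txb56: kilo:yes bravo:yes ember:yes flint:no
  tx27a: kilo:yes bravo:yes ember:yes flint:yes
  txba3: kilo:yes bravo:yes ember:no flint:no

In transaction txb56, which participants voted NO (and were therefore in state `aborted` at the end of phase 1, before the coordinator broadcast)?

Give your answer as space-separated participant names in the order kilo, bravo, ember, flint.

Answer: flint

Derivation:
Txn txb56 phase 1: kilo yes -> prepared; bravo yes -> prepared; ember yes -> prepared; flint no -> aborted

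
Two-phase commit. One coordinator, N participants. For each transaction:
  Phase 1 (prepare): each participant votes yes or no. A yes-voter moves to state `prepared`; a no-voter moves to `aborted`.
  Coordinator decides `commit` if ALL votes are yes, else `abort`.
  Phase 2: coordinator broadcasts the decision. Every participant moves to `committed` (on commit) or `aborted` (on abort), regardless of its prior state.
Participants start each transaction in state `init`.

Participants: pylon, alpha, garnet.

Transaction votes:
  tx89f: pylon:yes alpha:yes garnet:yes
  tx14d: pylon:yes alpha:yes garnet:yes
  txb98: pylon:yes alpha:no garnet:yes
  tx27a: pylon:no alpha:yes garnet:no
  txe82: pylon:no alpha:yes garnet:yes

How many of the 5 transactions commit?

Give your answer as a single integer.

tx89f: all yes -> commit (commits=1)
tx14d: all yes -> commit (commits=2)
txb98: no from alpha -> abort (commits=2)
tx27a: no from pylon, garnet -> abort (commits=2)
txe82: no from pylon -> abort (commits=2)

Answer: 2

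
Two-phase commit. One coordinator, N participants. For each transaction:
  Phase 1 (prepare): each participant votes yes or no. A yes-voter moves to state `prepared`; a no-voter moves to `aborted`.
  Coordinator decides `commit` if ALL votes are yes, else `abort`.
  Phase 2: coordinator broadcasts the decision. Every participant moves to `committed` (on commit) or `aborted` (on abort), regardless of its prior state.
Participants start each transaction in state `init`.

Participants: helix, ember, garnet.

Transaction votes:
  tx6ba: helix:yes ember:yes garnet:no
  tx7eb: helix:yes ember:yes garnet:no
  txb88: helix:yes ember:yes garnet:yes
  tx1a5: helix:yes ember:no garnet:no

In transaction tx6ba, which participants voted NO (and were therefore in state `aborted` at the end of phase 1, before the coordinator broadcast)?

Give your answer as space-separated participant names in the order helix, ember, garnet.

Answer: garnet

Derivation:
Txn tx6ba phase 1: helix yes -> prepared; ember yes -> prepared; garnet no -> aborted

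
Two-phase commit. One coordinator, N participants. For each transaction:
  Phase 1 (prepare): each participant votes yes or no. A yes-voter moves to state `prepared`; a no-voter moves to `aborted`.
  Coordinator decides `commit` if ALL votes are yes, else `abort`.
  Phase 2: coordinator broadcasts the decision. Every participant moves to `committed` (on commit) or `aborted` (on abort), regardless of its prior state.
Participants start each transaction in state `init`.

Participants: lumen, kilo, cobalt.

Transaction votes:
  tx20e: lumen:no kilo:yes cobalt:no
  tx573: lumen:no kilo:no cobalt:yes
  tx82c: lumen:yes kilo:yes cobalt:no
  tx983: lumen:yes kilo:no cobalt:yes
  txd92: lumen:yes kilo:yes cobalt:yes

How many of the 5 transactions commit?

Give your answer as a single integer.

tx20e: no from lumen, cobalt -> abort (commits=0)
tx573: no from lumen, kilo -> abort (commits=0)
tx82c: no from cobalt -> abort (commits=0)
tx983: no from kilo -> abort (commits=0)
txd92: all yes -> commit (commits=1)

Answer: 1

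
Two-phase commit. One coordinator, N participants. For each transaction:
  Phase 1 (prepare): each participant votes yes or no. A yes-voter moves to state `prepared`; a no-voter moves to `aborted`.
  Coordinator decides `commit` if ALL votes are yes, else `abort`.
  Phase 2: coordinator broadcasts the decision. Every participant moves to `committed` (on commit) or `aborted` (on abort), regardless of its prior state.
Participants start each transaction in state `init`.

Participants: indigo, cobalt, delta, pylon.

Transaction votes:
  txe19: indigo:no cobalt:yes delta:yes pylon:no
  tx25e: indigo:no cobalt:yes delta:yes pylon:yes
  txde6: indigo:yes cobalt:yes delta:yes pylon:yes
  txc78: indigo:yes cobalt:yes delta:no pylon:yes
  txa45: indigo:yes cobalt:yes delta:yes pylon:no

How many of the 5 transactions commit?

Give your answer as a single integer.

txe19: no from indigo, pylon -> abort (commits=0)
tx25e: no from indigo -> abort (commits=0)
txde6: all yes -> commit (commits=1)
txc78: no from delta -> abort (commits=1)
txa45: no from pylon -> abort (commits=1)

Answer: 1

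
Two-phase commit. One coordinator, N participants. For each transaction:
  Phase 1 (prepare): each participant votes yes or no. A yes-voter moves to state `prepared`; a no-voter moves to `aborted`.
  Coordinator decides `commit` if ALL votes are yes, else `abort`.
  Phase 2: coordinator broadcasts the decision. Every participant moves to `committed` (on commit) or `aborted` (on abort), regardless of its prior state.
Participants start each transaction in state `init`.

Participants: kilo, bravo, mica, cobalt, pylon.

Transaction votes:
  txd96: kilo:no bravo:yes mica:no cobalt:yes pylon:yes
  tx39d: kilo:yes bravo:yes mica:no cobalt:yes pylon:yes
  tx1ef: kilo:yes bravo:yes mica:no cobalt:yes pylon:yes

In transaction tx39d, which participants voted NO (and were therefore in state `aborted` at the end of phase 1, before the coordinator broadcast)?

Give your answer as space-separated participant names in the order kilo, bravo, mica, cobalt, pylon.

Txn tx39d phase 1: kilo yes -> prepared; bravo yes -> prepared; mica no -> aborted; cobalt yes -> prepared; pylon yes -> prepared

Answer: mica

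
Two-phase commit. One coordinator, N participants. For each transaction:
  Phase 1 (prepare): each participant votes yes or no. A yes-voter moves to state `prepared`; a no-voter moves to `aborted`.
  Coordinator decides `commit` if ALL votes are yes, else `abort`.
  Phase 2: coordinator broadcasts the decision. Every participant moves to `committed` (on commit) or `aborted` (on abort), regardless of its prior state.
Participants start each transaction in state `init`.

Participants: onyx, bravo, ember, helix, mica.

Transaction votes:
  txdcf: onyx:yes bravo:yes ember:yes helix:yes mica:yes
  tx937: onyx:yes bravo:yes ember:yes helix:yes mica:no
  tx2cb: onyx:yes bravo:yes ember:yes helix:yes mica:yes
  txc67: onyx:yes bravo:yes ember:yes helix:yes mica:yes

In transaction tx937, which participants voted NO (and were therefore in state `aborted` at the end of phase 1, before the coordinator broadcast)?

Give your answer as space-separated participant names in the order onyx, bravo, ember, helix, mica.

Answer: mica

Derivation:
Txn tx937 phase 1: onyx yes -> prepared; bravo yes -> prepared; ember yes -> prepared; helix yes -> prepared; mica no -> aborted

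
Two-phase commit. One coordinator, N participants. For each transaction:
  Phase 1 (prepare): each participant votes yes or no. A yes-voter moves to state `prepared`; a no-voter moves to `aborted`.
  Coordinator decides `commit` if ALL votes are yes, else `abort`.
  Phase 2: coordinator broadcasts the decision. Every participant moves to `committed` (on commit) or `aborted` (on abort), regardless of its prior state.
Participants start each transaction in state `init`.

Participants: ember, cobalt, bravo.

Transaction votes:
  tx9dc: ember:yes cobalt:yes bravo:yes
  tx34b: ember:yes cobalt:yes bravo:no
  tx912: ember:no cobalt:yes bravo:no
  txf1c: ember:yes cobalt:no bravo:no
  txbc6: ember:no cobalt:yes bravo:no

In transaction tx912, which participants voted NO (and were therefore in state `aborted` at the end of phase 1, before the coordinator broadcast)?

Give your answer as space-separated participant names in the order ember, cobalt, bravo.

Txn tx912 phase 1: ember no -> aborted; cobalt yes -> prepared; bravo no -> aborted

Answer: ember bravo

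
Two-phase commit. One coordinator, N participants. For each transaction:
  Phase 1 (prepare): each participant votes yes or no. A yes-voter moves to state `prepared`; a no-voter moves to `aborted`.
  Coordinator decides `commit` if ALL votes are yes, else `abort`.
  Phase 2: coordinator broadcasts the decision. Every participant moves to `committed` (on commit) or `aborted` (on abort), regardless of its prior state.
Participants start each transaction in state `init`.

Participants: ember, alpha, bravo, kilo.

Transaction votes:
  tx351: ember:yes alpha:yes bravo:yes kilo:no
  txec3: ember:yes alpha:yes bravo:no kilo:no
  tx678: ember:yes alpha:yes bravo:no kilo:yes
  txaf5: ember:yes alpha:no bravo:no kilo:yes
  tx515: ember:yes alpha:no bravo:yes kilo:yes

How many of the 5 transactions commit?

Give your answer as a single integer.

Answer: 0

Derivation:
tx351: no from kilo -> abort (commits=0)
txec3: no from bravo, kilo -> abort (commits=0)
tx678: no from bravo -> abort (commits=0)
txaf5: no from alpha, bravo -> abort (commits=0)
tx515: no from alpha -> abort (commits=0)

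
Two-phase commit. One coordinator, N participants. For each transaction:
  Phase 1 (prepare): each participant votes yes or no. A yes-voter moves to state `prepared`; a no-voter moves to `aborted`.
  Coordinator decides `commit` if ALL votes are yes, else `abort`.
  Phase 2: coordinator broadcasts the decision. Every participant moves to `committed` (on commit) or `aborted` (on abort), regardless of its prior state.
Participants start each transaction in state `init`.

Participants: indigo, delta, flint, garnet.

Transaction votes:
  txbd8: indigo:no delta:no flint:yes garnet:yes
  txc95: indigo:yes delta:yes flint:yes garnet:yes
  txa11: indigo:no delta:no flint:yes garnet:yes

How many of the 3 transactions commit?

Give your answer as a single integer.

txbd8: no from indigo, delta -> abort (commits=0)
txc95: all yes -> commit (commits=1)
txa11: no from indigo, delta -> abort (commits=1)

Answer: 1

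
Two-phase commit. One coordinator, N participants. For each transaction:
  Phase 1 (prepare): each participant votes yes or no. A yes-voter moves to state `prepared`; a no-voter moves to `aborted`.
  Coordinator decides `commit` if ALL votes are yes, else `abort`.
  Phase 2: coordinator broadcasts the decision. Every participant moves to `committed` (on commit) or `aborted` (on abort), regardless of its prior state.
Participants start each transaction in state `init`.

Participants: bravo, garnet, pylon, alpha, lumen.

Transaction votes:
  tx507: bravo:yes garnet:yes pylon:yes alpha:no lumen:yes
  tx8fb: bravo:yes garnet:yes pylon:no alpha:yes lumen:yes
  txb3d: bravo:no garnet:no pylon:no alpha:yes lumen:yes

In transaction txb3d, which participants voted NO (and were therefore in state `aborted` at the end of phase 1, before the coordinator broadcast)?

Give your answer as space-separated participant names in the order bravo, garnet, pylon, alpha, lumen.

Txn txb3d phase 1: bravo no -> aborted; garnet no -> aborted; pylon no -> aborted; alpha yes -> prepared; lumen yes -> prepared

Answer: bravo garnet pylon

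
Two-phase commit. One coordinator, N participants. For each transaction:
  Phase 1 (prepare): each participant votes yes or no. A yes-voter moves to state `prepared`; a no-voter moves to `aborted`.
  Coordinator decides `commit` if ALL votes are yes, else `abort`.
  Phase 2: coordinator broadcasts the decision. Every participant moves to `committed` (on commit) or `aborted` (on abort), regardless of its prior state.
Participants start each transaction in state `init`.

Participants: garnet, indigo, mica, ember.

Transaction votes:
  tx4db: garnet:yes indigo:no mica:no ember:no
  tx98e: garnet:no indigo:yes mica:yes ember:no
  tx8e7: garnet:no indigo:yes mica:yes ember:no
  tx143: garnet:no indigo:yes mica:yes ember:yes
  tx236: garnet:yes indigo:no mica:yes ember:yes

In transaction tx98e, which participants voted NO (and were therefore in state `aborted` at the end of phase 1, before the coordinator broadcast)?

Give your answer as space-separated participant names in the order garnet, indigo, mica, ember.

Answer: garnet ember

Derivation:
Txn tx98e phase 1: garnet no -> aborted; indigo yes -> prepared; mica yes -> prepared; ember no -> aborted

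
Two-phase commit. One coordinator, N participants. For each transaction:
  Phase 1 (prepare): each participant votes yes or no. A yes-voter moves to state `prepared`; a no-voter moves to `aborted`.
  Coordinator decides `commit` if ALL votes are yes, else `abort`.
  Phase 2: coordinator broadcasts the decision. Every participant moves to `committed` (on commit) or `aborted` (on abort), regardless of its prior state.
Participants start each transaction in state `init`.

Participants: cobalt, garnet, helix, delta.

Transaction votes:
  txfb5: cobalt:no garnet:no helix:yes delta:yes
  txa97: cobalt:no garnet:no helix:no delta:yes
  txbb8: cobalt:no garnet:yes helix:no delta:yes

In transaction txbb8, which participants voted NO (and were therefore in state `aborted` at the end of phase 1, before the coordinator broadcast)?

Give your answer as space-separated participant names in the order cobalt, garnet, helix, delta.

Txn txbb8 phase 1: cobalt no -> aborted; garnet yes -> prepared; helix no -> aborted; delta yes -> prepared

Answer: cobalt helix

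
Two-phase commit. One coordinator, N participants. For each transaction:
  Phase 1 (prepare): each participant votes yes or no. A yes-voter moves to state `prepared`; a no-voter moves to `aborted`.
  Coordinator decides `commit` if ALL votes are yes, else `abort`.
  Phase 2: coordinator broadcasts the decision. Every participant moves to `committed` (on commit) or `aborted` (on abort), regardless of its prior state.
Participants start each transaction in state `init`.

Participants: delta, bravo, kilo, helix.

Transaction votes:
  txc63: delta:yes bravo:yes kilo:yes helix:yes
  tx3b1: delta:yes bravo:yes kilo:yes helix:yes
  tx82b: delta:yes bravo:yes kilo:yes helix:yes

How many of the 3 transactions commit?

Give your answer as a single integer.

Answer: 3

Derivation:
txc63: all yes -> commit (commits=1)
tx3b1: all yes -> commit (commits=2)
tx82b: all yes -> commit (commits=3)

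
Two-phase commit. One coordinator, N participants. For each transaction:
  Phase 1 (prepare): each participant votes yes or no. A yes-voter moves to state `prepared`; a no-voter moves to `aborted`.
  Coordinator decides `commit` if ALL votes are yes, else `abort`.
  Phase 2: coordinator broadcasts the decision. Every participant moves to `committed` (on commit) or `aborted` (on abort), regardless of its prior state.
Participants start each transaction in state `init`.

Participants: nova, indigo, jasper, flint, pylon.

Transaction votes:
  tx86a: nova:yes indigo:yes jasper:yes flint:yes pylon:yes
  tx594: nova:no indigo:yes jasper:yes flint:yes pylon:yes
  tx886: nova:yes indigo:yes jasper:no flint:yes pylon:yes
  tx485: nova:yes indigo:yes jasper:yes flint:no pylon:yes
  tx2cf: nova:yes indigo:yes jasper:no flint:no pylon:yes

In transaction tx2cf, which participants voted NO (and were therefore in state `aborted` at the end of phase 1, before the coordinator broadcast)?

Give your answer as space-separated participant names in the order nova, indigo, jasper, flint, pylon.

Txn tx2cf phase 1: nova yes -> prepared; indigo yes -> prepared; jasper no -> aborted; flint no -> aborted; pylon yes -> prepared

Answer: jasper flint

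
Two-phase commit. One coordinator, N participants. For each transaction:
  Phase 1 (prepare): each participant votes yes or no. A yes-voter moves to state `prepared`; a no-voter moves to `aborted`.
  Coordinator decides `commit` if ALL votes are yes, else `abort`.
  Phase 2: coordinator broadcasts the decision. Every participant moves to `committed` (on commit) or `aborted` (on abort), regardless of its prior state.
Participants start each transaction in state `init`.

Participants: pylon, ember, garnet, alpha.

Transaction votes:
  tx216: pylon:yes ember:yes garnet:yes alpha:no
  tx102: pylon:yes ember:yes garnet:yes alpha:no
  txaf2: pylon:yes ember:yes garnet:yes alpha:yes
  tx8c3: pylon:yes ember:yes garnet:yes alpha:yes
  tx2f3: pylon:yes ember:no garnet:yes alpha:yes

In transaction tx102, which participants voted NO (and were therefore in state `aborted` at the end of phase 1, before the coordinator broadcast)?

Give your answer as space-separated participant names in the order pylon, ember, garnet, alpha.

Txn tx102 phase 1: pylon yes -> prepared; ember yes -> prepared; garnet yes -> prepared; alpha no -> aborted

Answer: alpha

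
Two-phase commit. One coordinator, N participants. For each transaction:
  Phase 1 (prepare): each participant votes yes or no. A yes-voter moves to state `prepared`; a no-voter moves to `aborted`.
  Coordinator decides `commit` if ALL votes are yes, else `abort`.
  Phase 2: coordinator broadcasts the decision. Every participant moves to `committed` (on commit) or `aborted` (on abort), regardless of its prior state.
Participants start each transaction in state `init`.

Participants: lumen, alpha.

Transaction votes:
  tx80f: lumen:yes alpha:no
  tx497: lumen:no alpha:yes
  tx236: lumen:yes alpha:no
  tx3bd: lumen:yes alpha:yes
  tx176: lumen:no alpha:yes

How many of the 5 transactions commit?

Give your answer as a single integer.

tx80f: no from alpha -> abort (commits=0)
tx497: no from lumen -> abort (commits=0)
tx236: no from alpha -> abort (commits=0)
tx3bd: all yes -> commit (commits=1)
tx176: no from lumen -> abort (commits=1)

Answer: 1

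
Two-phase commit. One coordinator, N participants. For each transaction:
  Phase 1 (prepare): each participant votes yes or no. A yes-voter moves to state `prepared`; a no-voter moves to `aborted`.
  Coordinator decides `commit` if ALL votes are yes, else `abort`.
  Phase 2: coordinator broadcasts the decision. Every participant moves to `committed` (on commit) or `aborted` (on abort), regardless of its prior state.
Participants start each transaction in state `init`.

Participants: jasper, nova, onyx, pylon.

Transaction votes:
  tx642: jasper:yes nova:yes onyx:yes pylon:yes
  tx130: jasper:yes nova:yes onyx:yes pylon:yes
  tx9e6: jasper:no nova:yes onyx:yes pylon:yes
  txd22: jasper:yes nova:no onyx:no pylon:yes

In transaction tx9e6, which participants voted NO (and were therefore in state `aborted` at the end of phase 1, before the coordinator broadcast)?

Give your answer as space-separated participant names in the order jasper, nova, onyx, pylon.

Txn tx9e6 phase 1: jasper no -> aborted; nova yes -> prepared; onyx yes -> prepared; pylon yes -> prepared

Answer: jasper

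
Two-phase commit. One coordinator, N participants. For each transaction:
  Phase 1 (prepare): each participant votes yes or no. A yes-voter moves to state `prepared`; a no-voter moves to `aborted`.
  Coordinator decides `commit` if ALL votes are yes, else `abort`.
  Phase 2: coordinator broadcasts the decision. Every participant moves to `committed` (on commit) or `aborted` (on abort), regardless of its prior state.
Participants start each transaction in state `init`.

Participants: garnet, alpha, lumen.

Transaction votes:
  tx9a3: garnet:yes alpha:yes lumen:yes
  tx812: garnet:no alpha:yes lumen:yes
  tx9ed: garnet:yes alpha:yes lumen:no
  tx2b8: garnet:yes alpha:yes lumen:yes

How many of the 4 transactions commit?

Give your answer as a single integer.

tx9a3: all yes -> commit (commits=1)
tx812: no from garnet -> abort (commits=1)
tx9ed: no from lumen -> abort (commits=1)
tx2b8: all yes -> commit (commits=2)

Answer: 2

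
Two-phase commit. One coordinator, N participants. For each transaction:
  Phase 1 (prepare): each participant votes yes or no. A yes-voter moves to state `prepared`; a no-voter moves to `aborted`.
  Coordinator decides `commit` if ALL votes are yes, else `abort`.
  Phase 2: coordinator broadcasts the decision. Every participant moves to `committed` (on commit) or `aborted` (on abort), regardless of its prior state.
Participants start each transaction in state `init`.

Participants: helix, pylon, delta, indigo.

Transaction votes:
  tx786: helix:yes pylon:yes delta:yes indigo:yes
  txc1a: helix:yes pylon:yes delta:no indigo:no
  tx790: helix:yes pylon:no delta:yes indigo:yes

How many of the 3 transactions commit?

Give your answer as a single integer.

Answer: 1

Derivation:
tx786: all yes -> commit (commits=1)
txc1a: no from delta, indigo -> abort (commits=1)
tx790: no from pylon -> abort (commits=1)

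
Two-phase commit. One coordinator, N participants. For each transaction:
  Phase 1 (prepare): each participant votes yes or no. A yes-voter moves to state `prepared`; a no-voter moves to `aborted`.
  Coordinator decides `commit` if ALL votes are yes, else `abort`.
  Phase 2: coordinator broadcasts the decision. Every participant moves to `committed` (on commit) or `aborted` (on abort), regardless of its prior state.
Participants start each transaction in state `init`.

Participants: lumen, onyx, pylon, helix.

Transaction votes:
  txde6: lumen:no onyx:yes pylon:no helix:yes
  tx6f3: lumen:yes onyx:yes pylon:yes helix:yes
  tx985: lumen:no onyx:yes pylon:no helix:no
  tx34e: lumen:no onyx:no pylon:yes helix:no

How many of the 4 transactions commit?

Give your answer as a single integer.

Answer: 1

Derivation:
txde6: no from lumen, pylon -> abort (commits=0)
tx6f3: all yes -> commit (commits=1)
tx985: no from lumen, pylon, helix -> abort (commits=1)
tx34e: no from lumen, onyx, helix -> abort (commits=1)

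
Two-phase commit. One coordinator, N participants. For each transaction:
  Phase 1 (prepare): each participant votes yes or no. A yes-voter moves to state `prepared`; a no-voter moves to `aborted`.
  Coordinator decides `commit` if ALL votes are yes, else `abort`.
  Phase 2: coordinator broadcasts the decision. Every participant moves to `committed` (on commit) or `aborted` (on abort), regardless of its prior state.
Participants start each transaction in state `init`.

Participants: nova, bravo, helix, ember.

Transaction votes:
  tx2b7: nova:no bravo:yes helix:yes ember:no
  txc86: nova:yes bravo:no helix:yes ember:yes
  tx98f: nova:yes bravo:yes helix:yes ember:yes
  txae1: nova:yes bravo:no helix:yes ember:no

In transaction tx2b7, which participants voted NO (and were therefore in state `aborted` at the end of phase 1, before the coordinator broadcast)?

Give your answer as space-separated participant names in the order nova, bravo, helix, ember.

Answer: nova ember

Derivation:
Txn tx2b7 phase 1: nova no -> aborted; bravo yes -> prepared; helix yes -> prepared; ember no -> aborted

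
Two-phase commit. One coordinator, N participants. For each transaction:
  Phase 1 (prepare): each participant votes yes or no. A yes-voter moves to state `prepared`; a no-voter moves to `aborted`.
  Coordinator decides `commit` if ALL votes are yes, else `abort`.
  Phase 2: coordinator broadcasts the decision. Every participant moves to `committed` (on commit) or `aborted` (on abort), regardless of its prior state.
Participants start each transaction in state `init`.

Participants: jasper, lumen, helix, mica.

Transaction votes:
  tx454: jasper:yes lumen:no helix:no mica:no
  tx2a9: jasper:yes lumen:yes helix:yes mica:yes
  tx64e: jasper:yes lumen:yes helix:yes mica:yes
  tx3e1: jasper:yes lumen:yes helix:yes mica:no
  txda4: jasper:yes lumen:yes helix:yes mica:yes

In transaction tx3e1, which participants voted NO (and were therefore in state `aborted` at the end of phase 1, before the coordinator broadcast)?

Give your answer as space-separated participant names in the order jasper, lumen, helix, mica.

Txn tx3e1 phase 1: jasper yes -> prepared; lumen yes -> prepared; helix yes -> prepared; mica no -> aborted

Answer: mica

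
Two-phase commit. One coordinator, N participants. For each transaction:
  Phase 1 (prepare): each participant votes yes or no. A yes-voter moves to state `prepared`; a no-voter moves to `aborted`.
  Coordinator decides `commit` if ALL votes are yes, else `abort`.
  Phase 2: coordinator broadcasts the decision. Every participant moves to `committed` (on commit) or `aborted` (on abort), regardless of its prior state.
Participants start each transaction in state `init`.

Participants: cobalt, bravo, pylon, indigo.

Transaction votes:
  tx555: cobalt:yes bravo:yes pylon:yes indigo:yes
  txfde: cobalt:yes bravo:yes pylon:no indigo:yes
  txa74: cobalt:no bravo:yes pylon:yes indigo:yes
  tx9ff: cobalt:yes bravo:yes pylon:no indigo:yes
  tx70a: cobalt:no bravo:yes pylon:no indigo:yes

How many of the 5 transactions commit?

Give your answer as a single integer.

Answer: 1

Derivation:
tx555: all yes -> commit (commits=1)
txfde: no from pylon -> abort (commits=1)
txa74: no from cobalt -> abort (commits=1)
tx9ff: no from pylon -> abort (commits=1)
tx70a: no from cobalt, pylon -> abort (commits=1)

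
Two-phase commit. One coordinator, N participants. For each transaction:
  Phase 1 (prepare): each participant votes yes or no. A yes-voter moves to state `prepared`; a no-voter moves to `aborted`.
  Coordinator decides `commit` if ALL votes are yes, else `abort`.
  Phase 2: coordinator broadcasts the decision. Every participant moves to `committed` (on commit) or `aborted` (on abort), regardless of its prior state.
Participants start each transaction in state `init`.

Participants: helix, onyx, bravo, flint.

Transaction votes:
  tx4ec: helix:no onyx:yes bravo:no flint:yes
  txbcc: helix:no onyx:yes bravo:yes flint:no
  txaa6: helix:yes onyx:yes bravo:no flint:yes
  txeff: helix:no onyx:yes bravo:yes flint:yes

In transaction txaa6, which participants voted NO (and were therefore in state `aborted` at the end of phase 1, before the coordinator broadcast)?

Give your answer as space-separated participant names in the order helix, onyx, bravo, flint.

Answer: bravo

Derivation:
Txn txaa6 phase 1: helix yes -> prepared; onyx yes -> prepared; bravo no -> aborted; flint yes -> prepared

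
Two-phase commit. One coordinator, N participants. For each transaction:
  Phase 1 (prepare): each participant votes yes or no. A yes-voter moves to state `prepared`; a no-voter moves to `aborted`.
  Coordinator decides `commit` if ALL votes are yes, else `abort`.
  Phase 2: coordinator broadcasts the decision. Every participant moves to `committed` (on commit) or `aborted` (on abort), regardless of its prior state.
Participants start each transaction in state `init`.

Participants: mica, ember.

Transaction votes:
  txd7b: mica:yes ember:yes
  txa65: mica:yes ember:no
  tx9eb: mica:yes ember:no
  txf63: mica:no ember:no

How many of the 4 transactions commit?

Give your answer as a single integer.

Answer: 1

Derivation:
txd7b: all yes -> commit (commits=1)
txa65: no from ember -> abort (commits=1)
tx9eb: no from ember -> abort (commits=1)
txf63: no from mica, ember -> abort (commits=1)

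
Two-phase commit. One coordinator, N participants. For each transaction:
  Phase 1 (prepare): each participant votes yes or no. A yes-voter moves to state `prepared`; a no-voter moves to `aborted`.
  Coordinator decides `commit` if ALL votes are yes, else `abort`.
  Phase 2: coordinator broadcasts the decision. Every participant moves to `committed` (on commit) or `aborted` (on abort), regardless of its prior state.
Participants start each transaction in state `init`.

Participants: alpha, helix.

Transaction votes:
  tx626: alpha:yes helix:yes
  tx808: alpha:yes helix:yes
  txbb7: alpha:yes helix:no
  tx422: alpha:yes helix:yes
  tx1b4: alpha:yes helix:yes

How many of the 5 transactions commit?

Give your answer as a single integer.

tx626: all yes -> commit (commits=1)
tx808: all yes -> commit (commits=2)
txbb7: no from helix -> abort (commits=2)
tx422: all yes -> commit (commits=3)
tx1b4: all yes -> commit (commits=4)

Answer: 4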